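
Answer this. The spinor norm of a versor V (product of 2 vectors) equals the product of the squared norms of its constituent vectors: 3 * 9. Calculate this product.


Spinor norm N(V) = |v1|^2 * |v2|^2 * ... * |v2|^2
= 3 * 9
Running product: 3, 27
N(V) = 27


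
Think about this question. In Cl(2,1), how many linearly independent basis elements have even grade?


Even subalgebra dimension = 2^(n-1)
n = 2 + 1 = 3
2^(3 - 1) = 2^2 = 4
Verification: sum of C(3,k) for even k = 1 + 3 = 4
Result = 4


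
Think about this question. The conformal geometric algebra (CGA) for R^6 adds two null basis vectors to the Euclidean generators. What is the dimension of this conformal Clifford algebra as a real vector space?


The conformal model of R^6 uses Cl(7,1): the 6 Euclidean generators plus two extra orthogonal generators e+ (e+^2 = +1) and e- (e-^2 = -1), from which the null vectors e0, einf are built.
Number of generators m = 6 + 2 = 8.
dim Cl(p,q) = 2^m = 2^8 = 256


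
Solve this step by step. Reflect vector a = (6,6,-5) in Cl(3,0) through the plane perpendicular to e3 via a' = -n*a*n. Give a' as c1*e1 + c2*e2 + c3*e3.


Reflection formula: a' = -n*a*n, with n = e3 (unit vector, n^2 = 1).
For reflection through hyperplane perp to e3:
The component along e3 flips sign, others stay.
a = (6, 6, -5)
a' = (6, 6, 5)
a' = 6*e1 + 6*e2 + 5*e3


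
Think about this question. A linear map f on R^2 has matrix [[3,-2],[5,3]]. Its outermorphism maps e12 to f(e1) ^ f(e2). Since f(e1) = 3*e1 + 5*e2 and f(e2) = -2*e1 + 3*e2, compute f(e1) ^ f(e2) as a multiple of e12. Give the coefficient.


The outermorphism of a linear map f sends e1^e2 to f(e1)^f(e2).
f(e1) = 3*e1 + 5*e2
f(e2) = -2*e1 + 3*e2
f(e1) ^ f(e2) = (3*e1 + 5*e2) ^ (-2*e1 + 3*e2)
= 3*3*e12 + 5*(-2)*e21
= (9 - (-10))*e12
= 19*e12
Coefficient = 19


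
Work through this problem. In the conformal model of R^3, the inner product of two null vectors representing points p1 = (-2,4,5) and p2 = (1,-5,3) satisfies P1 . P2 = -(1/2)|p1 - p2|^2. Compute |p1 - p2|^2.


p1 - p2 = (-3, 9, 2)
|p1 - p2|^2 = (-3)^2 + 9^2 + 2^2
= 9 + 81 + 4
= 94


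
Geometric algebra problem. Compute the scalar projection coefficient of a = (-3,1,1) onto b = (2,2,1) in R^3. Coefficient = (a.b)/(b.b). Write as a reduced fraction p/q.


Projection coefficient = (a . b) / (b . b)
a . b = (-3)*2 + 1*2 + 1*1
= -6 + 2 + 1 = -3
b . b = 2^2 + 2^2 + 1^2
= 4 + 4 + 1 = 9
Coefficient = -3/9
In lowest terms: -1/3


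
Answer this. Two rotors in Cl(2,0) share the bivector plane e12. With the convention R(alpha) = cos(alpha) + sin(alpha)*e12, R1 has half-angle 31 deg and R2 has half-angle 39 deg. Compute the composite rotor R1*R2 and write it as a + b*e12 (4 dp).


Same-plane rotors commute and their half-angles add:
R1*R2 = cos(a1 + a2) + sin(a1 + a2)*e12.
a1 + a2 = 31 + 39 = 70 deg
cos(70 deg) = 0.3420
sin(70 deg) = 0.9397
R1*R2 = 0.3420 + 0.9397*e12


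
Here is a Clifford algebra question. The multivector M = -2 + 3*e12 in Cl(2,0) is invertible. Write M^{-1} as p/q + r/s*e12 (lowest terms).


M = -2 + 3*e12, where e12^2 = -1.
Since M commutes with its reverse ~M = a - b*e12, M * ~M = a^2 - b^2*e12^2 = a^2 + b^2.
So M^{-1} = ~M / (a^2 + b^2) = (a - b*e12)/(a^2 + b^2).
a^2 + b^2 = 4 + 9 = 13
Scalar part = -2/13 = -2/13
Bivector coeff = -3/13 = -3/13
M^{-1} = -2/13 - 3/13*e12


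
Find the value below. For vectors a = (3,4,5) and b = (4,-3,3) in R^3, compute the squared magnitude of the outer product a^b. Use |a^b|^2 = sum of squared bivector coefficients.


a wedge b = (a1*b2 - a2*b1)*e12 + (a1*b3 - a3*b1)*e13 + (a2*b3 - a3*b2)*e23
e12 coeff: 3*(-3) - 4*4 = -9 - 16 = -25
e13 coeff: 3*3 - 5*4 = 9 - 20 = -11
e23 coeff: 4*3 - 5*(-3) = 12 - (-15) = 27
|a wedge b|^2 = (-25)^2 + (-11)^2 + 27^2
= 625 + 121 + 729
= 1475


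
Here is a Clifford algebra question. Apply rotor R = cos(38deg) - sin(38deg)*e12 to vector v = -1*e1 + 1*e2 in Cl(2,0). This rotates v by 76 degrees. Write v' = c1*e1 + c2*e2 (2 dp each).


Rotor R = cos(38deg) - sin(38deg)*e12
Rotation angle theta = 2 * 38 = 76 degrees
v' = R*v*~R rotates v by theta.
cos(76deg) = 0.2419, sin(76deg) = 0.9703
v'_1 = -1*cos(76deg) - 1*sin(76deg)
= -1*0.2419 - 1*0.9703
= -1.21
v'_2 = -1*sin(76deg) + 1*cos(76deg)
= -1*0.9703 + 1*0.2419
= -0.73
v' = -1.21*e1 - 0.73*e2


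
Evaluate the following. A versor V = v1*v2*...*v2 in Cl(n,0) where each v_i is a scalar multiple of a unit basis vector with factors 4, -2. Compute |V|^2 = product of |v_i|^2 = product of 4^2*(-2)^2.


Each vector v_i has |v_i|^2 = s_i^2
Squared scales: 4^2 = 16, (-2)^2 = 4
|V|^2 = 16 * 4
= 64


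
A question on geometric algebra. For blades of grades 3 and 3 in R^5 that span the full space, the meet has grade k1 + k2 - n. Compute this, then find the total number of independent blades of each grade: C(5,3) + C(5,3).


Meet grade = grade(A) + grade(B) - n
= 3 + 3 - 5 = 1
C(5,3) = 10
C(5,3) = 10
dim_A + dim_B = 10 + 10 = 20


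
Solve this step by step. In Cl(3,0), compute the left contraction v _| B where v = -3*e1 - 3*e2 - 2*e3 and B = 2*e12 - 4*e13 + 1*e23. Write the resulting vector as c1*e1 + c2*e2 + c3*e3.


Left contraction v _| B = <vB>_1 (grade-1 part of the geometric product vB).
Using e1_|e12 = e2, e2_|e12 = -e1, e1_|e13 = e3, e3_|e13 = -e1, e2_|e23 = e3, e3_|e23 = -e2:
e1 coeff: -v2*b12 - v3*b13 = -(-3)*(2) - (-2)*(-4) = -2
e2 coeff: v1*b12 - v3*b23 = (-3)*(2) - (-2)*(1) = -4
e3 coeff: v1*b13 + v2*b23 = (-3)*(-4) + (-3)*(1) = 9
v _| B = -2*e1 - 4*e2 + 9*e3


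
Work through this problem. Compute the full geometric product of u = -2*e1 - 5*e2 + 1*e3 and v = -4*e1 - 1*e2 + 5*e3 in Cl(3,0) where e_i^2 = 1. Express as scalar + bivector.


In Cl(3,0): e_i^2 = 1, e_ie_j = -e_je_i for i != j.
Scalar part = u . v = (-2)*(-4) + (-5)*(-1) + 1*5
= 8 + 5 + 5 = 18
e12 coeff = (-2)*(-1) - (-5)*(-4) = 2 - 20 = -18
e13 coeff = (-2)*5 - 1*(-4) = -10 - (-4) = -6
e23 coeff = (-5)*5 - 1*(-1) = -25 - (-1) = -24
uv = 18 - 18*e12 - 6*e13 - 24*e23


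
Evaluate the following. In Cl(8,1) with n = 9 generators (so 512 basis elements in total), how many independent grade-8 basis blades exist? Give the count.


Number of grade-k basis blades in Cl(p,q) with n = p + q is C(n, k).
n = 8 + 1 = 9
C(9, 8) = 9! / (8! * 1!)
= 362880 / (40320 * 1)
= 9


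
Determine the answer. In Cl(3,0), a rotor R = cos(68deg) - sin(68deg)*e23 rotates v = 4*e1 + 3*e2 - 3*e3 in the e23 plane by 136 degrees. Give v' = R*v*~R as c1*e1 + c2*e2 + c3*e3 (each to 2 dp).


Rotor R = cos(68deg) - sin(68deg)*e23
Rotation angle theta = 2 * 68 = 136 degrees in the e23 plane (e2 -> e3).
The component perpendicular to the plane (e1) is invariant: v'_1 = v1 = 4.00
cos(136deg) = -0.7193, sin(136deg) = 0.6947
v'_2 = v2*cos(theta) - v3*sin(theta) = 3*(-0.7193) - (-3)*0.6947 = -0.07
v'_3 = v2*sin(theta) + v3*cos(theta) = 3*0.6947 + (-3)*(-0.7193) = 4.24
v' = 4.00*e1 - 0.07*e2 + 4.24*e3


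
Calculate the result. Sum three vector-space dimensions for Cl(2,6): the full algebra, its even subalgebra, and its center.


n = 2 + 6 = 8
Total dim = 2^8 = 256
Even subalgebra dim = 2^7 = 128
n is even, so center dim = 1
Sum = 256 + 128 + 1 = 385


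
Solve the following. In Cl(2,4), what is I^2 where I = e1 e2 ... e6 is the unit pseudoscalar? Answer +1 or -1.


The pseudoscalar I = e1...e_n (product of all n generators) of Cl(p,q) satisfies I^2 = (-1)^(q + n(n-1)/2).
p = 2, q = 4, n = p + q = 6
n(n-1)/2 = 6 * 5 / 2 = 15
Exponent = q + n(n-1)/2 = 4 + 15 = 19
I^2 = (-1)^19 = -1


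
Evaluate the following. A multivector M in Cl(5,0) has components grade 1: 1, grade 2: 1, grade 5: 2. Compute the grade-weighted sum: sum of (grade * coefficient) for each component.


Grade-weighted sum = sum of grade_k * coefficient_k
1*1 = 1
2*1 = 2
5*2 = 10
Total = 1 + 2 + 10 = 13


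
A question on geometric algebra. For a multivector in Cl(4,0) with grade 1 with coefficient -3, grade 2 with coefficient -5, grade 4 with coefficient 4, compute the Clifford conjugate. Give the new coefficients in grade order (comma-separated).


Clifford conjugate sign for grade k: (-1)^(k(k+1)/2)
Grade 1: (-1)^(1*2/2) = (-1)^1 = -1, coeff -3 -> 3
Grade 2: (-1)^(2*3/2) = (-1)^3 = -1, coeff -5 -> 5
Grade 4: (-1)^(4*5/2) = (-1)^10 = 1, coeff 4 -> 4
Conjugated coefficients: 3, 5, 4


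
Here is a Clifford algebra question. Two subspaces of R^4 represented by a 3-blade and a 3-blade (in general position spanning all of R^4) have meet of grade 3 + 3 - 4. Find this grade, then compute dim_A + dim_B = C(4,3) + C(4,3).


Meet grade = grade(A) + grade(B) - n
= 3 + 3 - 4 = 2
C(4,3) = 4
C(4,3) = 4
dim_A + dim_B = 4 + 4 = 8


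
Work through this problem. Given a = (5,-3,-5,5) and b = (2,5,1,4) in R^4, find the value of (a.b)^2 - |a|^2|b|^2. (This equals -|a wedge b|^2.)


a . b = 5*2 + (-3)*5 + (-5)*1 + 5*4
= 10 + (-15) + (-5) + 20 = 10
|a|^2 = 5^2 + (-3)^2 + (-5)^2 + 5^2 = 84
|b|^2 = 2^2 + 5^2 + 1^2 + 4^2 = 46
(a.b)^2 = 10^2 = 100
|a|^2 * |b|^2 = 84 * 46 = 3864
Result = 100 - 3864 = -3764


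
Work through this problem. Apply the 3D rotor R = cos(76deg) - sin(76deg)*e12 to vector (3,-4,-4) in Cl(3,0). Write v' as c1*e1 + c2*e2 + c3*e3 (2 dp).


Rotor R = cos(76deg) - sin(76deg)*e12
Rotation angle theta = 2 * 76 = 152 degrees in the e12 plane (e1 -> e2).
The component perpendicular to the plane (e3) is invariant: v'_3 = v3 = -4.00
cos(152deg) = -0.8829, sin(152deg) = 0.4695
v'_1 = v1*cos(theta) - v2*sin(theta) = 3*(-0.8829) - (-4)*0.4695 = -0.77
v'_2 = v1*sin(theta) + v2*cos(theta) = 3*0.4695 + (-4)*(-0.8829) = 4.94
v' = -0.77*e1 + 4.94*e2 - 4.00*e3


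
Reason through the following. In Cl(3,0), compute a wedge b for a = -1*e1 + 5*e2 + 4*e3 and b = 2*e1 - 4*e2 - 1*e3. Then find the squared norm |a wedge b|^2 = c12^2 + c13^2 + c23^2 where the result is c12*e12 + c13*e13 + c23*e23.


a wedge b = (a1*b2 - a2*b1)*e12 + (a1*b3 - a3*b1)*e13 + (a2*b3 - a3*b2)*e23
e12 coeff: (-1)*(-4) - 5*2 = 4 - 10 = -6
e13 coeff: (-1)*(-1) - 4*2 = 1 - 8 = -7
e23 coeff: 5*(-1) - 4*(-4) = -5 - (-16) = 11
|a wedge b|^2 = (-6)^2 + (-7)^2 + 11^2
= 36 + 49 + 121
= 206


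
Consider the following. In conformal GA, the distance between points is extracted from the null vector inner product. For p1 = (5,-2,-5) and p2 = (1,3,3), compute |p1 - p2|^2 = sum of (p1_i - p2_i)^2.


p1 - p2 = (4, -5, -8)
|p1 - p2|^2 = 4^2 + (-5)^2 + (-8)^2
= 16 + 25 + 64
= 105


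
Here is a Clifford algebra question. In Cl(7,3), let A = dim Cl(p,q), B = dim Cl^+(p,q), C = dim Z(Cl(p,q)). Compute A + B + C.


n = 7 + 3 = 10
Total dim = 2^10 = 1024
Even subalgebra dim = 2^9 = 512
n is even, so center dim = 1
Sum = 1024 + 512 + 1 = 1537


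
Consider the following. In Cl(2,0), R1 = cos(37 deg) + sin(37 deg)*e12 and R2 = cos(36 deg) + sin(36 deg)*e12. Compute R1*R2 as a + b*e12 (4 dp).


Same-plane rotors commute and their half-angles add:
R1*R2 = cos(a1 + a2) + sin(a1 + a2)*e12.
a1 + a2 = 37 + 36 = 73 deg
cos(73 deg) = 0.2924
sin(73 deg) = 0.9563
R1*R2 = 0.2924 + 0.9563*e12


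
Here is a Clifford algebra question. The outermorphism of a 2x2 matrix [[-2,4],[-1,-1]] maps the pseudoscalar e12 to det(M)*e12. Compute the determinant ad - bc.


The outermorphism of a linear map f sends e1^e2 to f(e1)^f(e2).
f(e1) = -2*e1 - 1*e2
f(e2) = 4*e1 - 1*e2
f(e1) ^ f(e2) = (-2*e1 - 1*e2) ^ (4*e1 - 1*e2)
= (-2)*(-1)*e12 + (-1)*4*e21
= (2 - (-4))*e12
= 6*e12
Coefficient = 6


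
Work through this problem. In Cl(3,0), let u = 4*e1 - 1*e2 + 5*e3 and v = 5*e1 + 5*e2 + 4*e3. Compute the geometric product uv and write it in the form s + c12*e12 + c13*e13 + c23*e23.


In Cl(3,0): e_i^2 = 1, e_ie_j = -e_je_i for i != j.
Scalar part = u . v = 4*5 + (-1)*5 + 5*4
= 20 + (-5) + 20 = 35
e12 coeff = 4*5 - (-1)*5 = 20 - (-5) = 25
e13 coeff = 4*4 - 5*5 = 16 - 25 = -9
e23 coeff = (-1)*4 - 5*5 = -4 - 25 = -29
uv = 35 + 25*e12 - 9*e13 - 29*e23


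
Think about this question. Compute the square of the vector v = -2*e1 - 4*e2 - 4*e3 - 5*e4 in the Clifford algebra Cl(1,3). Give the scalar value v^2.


v^2 = sum of c_i^2 * e_i^2
Positive signature terms (e_i^2 = +1): (-2)^2 = 4
Negative signature terms (e_j^2 = -1): (-4)^2 + (-4)^2 + (-5)^2 = 57
v^2 = 4 - 57 = -53


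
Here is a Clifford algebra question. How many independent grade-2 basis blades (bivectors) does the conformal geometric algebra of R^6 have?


The conformal model of R^6 uses Cl(7,1) with m = 6 + 2 = 8 generators.
Number of grade-2 blades = C(m, 2) = C(8, 2)
= 8*7/2 = 28


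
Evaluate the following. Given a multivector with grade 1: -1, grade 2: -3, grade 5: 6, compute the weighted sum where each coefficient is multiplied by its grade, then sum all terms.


Grade-weighted sum = sum of grade_k * coefficient_k
1*(-1) = -1
2*(-3) = -6
5*6 = 30
Total = -1 + (-6) + 30 = 23


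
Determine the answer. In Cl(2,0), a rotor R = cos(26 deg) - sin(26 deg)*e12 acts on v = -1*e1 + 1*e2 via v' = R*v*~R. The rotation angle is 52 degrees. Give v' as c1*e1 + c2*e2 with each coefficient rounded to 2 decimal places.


Rotor R = cos(26deg) - sin(26deg)*e12
Rotation angle theta = 2 * 26 = 52 degrees
v' = R*v*~R rotates v by theta.
cos(52deg) = 0.6157, sin(52deg) = 0.7880
v'_1 = -1*cos(52deg) - 1*sin(52deg)
= -1*0.6157 - 1*0.7880
= -1.40
v'_2 = -1*sin(52deg) + 1*cos(52deg)
= -1*0.7880 + 1*0.6157
= -0.17
v' = -1.40*e1 - 0.17*e2


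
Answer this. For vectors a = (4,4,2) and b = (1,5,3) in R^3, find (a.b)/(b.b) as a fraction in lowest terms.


Projection coefficient = (a . b) / (b . b)
a . b = 4*1 + 4*5 + 2*3
= 4 + 20 + 6 = 30
b . b = 1^2 + 5^2 + 3^2
= 1 + 25 + 9 = 35
Coefficient = 30/35
In lowest terms: 6/7


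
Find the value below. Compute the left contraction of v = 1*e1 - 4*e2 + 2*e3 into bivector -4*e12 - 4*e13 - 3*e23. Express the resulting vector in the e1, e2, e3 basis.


Left contraction v _| B = <vB>_1 (grade-1 part of the geometric product vB).
Using e1_|e12 = e2, e2_|e12 = -e1, e1_|e13 = e3, e3_|e13 = -e1, e2_|e23 = e3, e3_|e23 = -e2:
e1 coeff: -v2*b12 - v3*b13 = -(-4)*(-4) - (2)*(-4) = -8
e2 coeff: v1*b12 - v3*b23 = (1)*(-4) - (2)*(-3) = 2
e3 coeff: v1*b13 + v2*b23 = (1)*(-4) + (-4)*(-3) = 8
v _| B = -8*e1 + 2*e2 + 8*e3


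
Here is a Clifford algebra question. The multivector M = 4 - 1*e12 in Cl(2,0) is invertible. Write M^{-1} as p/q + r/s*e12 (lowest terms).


M = 4 - 1*e12, where e12^2 = -1.
Since M commutes with its reverse ~M = a - b*e12, M * ~M = a^2 - b^2*e12^2 = a^2 + b^2.
So M^{-1} = ~M / (a^2 + b^2) = (a - b*e12)/(a^2 + b^2).
a^2 + b^2 = 16 + 1 = 17
Scalar part = 4/17 = 4/17
Bivector coeff = 1/17 = 1/17
M^{-1} = 4/17 + 1/17*e12


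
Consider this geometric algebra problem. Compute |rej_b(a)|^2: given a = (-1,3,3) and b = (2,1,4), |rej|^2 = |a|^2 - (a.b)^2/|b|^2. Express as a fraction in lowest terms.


|a|^2 = (-1)^2 + 3^2 + 3^2 = 19
|b|^2 = 2^2 + 1^2 + 4^2 = 21
a . b = (-1)*2 + 3*1 + 3*4 = 13
(a.b)^2 = 13^2 = 169
|rej|^2 = 19 - 169/21
= (399 - 169)/21
= 230/21
In lowest terms: 230/21


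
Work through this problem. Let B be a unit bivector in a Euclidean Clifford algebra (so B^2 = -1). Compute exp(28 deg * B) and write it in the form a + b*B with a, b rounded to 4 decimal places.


For a unit bivector B with B^2 = -1, the exponential series gives
e^(theta*B) = cos(theta) + sin(theta)*B (the GA analogue of Euler's formula).
theta = 28 degrees = 0.488692 rad
cos(28 deg) = 0.8829
sin(28 deg) = 0.4695
exp(theta*B) = 0.8829 + 0.4695*B


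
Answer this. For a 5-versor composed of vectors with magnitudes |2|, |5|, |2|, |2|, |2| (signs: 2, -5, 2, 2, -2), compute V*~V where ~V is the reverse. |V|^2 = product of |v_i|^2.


Each vector v_i has |v_i|^2 = s_i^2
Squared scales: 2^2 = 4, (-5)^2 = 25, 2^2 = 4, 2^2 = 4, (-2)^2 = 4
|V|^2 = 4 * 25 * 4 * 4 * 4
= 6400


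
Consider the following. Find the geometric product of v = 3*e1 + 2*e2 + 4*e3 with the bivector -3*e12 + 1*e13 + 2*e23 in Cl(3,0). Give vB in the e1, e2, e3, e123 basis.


vB has grade-1 (vector) and grade-3 (trivector) parts: vB = (v _| B) + (v ^ B).
Vector part <vB>_1:
  e1: -v2*b12 - v3*b13 = -(2)*(-3) - (4)*(1) = 2
  e2: v1*b12 - v3*b23 = (3)*(-3) - (4)*(2) = -17
  e3: v1*b13 + v2*b23 = (3)*(1) + (2)*(2) = 7
Trivector part <vB>_3:
  e123: v1*b23 - v2*b13 + v3*b12 = (3)*(2) - (2)*(1) + (4)*(-3) = -8
vB = 2*e1 - 17*e2 + 7*e3 - 8*e123


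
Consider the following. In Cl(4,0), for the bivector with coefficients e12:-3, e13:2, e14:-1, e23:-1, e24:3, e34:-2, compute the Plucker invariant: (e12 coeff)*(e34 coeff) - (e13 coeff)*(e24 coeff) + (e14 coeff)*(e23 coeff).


Plucker relation: af - be + cd
a*f = (-3)*(-2) = 6
b*e = 2*3 = 6
c*d = (-1)*(-1) = 1
af - be + cd = 6 - 6 + 1
= 1


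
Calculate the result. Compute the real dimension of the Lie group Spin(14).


Spin(n) double-covers SO(n); both have Lie algebra so(n) of dimension n(n-1)/2.
n = 14
n(n-1) = 14 * 13 = 182
dim Spin(14) = 182/2 = 91


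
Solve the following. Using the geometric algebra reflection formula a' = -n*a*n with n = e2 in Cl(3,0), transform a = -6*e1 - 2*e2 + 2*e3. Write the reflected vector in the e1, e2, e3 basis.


Reflection formula: a' = -n*a*n, with n = e2 (unit vector, n^2 = 1).
For reflection through hyperplane perp to e2:
The component along e2 flips sign, others stay.
a = (-6, -2, 2)
a' = (-6, 2, 2)
a' = -6*e1 + 2*e2 + 2*e3


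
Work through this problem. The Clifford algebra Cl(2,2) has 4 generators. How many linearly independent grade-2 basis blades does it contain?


Number of grade-k basis blades in Cl(p,q) with n = p + q is C(n, k).
n = 2 + 2 = 4
C(4, 2) = 4! / (2! * 2!)
= 24 / (2 * 2)
= 6


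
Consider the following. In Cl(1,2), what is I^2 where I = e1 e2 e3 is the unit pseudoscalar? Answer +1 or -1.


The pseudoscalar I = e1...e_n (product of all n generators) of Cl(p,q) satisfies I^2 = (-1)^(q + n(n-1)/2).
p = 1, q = 2, n = p + q = 3
n(n-1)/2 = 3 * 2 / 2 = 3
Exponent = q + n(n-1)/2 = 2 + 3 = 5
I^2 = (-1)^5 = -1


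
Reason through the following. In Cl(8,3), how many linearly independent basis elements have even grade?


Even subalgebra dimension = 2^(n-1)
n = 8 + 3 = 11
2^(11 - 1) = 2^10 = 1024
Verification: sum of C(11,k) for even k = 1 + 55 + 330 + 462 + 165 + 11 = 1024
Result = 1024


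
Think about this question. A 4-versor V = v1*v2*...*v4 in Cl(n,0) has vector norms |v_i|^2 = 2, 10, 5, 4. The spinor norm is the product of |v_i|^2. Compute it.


Spinor norm N(V) = |v1|^2 * |v2|^2 * ... * |v4|^2
= 2 * 10 * 5 * 4
Running product: 2, 20, 100, 400
N(V) = 400


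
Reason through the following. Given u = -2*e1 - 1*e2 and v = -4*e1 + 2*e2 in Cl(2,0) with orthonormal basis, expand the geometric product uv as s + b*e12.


Expand: (-2*e1 - 1*e2)(-4*e1 + 2*e2)
= (-2)*(-4)*e1e1 + (-2)*2*e1e2 + (-1)*(-4)*e2e1 + (-1)*2*e2e2
Using e1^2 = e2^2 = 1, e2e1 = -e1e2:
Scalar part s = (-2)*(-4) + (-1)*2 = 8 + (-2) = 6
Bivector part b = (-2)*2 - (-1)*(-4) = -4 - 4 = -8
uv = 6 - 8*e12


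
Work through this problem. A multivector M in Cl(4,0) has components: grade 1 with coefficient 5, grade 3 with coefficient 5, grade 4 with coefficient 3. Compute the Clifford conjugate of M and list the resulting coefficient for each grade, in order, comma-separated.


Clifford conjugate sign for grade k: (-1)^(k(k+1)/2)
Grade 1: (-1)^(1*2/2) = (-1)^1 = -1, coeff 5 -> -5
Grade 3: (-1)^(3*4/2) = (-1)^6 = 1, coeff 5 -> 5
Grade 4: (-1)^(4*5/2) = (-1)^10 = 1, coeff 3 -> 3
Conjugated coefficients: -5, 5, 3


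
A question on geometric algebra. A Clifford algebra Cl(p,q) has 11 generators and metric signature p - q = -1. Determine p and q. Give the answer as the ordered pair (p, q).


We need p + q = 11 and p - q = -1.
Adding: 2p = 11 + (-1) = 10, so p = 5.
Then q = 11 - 5 = 6.
(p, q) = (5, 6)


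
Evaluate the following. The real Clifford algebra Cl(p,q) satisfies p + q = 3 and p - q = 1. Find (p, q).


We need p + q = 3 and p - q = 1.
Adding: 2p = 3 + 1 = 4, so p = 2.
Then q = 3 - 2 = 1.
(p, q) = (2, 1)


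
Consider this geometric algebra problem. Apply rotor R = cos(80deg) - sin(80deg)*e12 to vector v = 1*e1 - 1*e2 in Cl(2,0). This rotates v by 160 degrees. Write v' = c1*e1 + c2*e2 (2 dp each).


Rotor R = cos(80deg) - sin(80deg)*e12
Rotation angle theta = 2 * 80 = 160 degrees
v' = R*v*~R rotates v by theta.
cos(160deg) = -0.9397, sin(160deg) = 0.3420
v'_1 = 1*cos(160deg) - (-1)*sin(160deg)
= 1*(-0.9397) - (-1)*0.3420
= -0.60
v'_2 = 1*sin(160deg) + (-1)*cos(160deg)
= 1*0.3420 + (-1)*(-0.9397)
= 1.28
v' = -0.60*e1 + 1.28*e2


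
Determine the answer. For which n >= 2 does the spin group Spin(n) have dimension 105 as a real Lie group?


dim Spin(n) = dim so(n) = n(n-1)/2.
Solve n(n-1)/2 = 105, i.e. n^2 - n - 210 = 0.
Discriminant = 1 + 8*105 = 841
n = (1 + sqrt(841))/2 = (1 + 29)/2 = 15


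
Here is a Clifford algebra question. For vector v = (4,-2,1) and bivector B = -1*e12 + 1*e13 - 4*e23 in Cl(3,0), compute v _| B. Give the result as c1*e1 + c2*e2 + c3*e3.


Left contraction v _| B = <vB>_1 (grade-1 part of the geometric product vB).
Using e1_|e12 = e2, e2_|e12 = -e1, e1_|e13 = e3, e3_|e13 = -e1, e2_|e23 = e3, e3_|e23 = -e2:
e1 coeff: -v2*b12 - v3*b13 = -(-2)*(-1) - (1)*(1) = -3
e2 coeff: v1*b12 - v3*b23 = (4)*(-1) - (1)*(-4) = 0
e3 coeff: v1*b13 + v2*b23 = (4)*(1) + (-2)*(-4) = 12
v _| B = -3*e1 + 0*e2 + 12*e3


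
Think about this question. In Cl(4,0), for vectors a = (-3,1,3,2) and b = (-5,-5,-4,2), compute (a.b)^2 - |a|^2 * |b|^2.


a . b = (-3)*(-5) + 1*(-5) + 3*(-4) + 2*2
= 15 + (-5) + (-12) + 4 = 2
|a|^2 = (-3)^2 + 1^2 + 3^2 + 2^2 = 23
|b|^2 = (-5)^2 + (-5)^2 + (-4)^2 + 2^2 = 70
(a.b)^2 = 2^2 = 4
|a|^2 * |b|^2 = 23 * 70 = 1610
Result = 4 - 1610 = -1606


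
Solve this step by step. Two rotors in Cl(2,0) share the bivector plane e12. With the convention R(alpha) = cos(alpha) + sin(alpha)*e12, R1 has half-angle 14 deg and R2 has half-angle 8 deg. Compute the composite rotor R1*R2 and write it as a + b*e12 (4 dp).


Same-plane rotors commute and their half-angles add:
R1*R2 = cos(a1 + a2) + sin(a1 + a2)*e12.
a1 + a2 = 14 + 8 = 22 deg
cos(22 deg) = 0.9272
sin(22 deg) = 0.3746
R1*R2 = 0.9272 + 0.3746*e12


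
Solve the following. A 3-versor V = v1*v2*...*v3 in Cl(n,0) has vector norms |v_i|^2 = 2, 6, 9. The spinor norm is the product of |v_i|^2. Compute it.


Spinor norm N(V) = |v1|^2 * |v2|^2 * ... * |v3|^2
= 2 * 6 * 9
Running product: 2, 12, 108
N(V) = 108


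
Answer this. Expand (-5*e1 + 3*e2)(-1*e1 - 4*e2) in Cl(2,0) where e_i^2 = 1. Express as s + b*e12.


Expand: (-5*e1 + 3*e2)(-1*e1 - 4*e2)
= (-5)*(-1)*e1e1 + (-5)*(-4)*e1e2 + 3*(-1)*e2e1 + 3*(-4)*e2e2
Using e1^2 = e2^2 = 1, e2e1 = -e1e2:
Scalar part s = (-5)*(-1) + 3*(-4) = 5 + (-12) = -7
Bivector part b = (-5)*(-4) - 3*(-1) = 20 - (-3) = 23
uv = -7 + 23*e12


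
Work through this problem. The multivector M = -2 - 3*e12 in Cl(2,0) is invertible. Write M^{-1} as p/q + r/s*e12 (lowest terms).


M = -2 - 3*e12, where e12^2 = -1.
Since M commutes with its reverse ~M = a - b*e12, M * ~M = a^2 - b^2*e12^2 = a^2 + b^2.
So M^{-1} = ~M / (a^2 + b^2) = (a - b*e12)/(a^2 + b^2).
a^2 + b^2 = 4 + 9 = 13
Scalar part = -2/13 = -2/13
Bivector coeff = 3/13 = 3/13
M^{-1} = -2/13 + 3/13*e12


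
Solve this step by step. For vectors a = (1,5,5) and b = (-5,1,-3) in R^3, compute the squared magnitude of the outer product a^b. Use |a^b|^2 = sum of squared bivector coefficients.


a wedge b = (a1*b2 - a2*b1)*e12 + (a1*b3 - a3*b1)*e13 + (a2*b3 - a3*b2)*e23
e12 coeff: 1*1 - 5*(-5) = 1 - (-25) = 26
e13 coeff: 1*(-3) - 5*(-5) = -3 - (-25) = 22
e23 coeff: 5*(-3) - 5*1 = -15 - 5 = -20
|a wedge b|^2 = 26^2 + 22^2 + (-20)^2
= 676 + 484 + 400
= 1560


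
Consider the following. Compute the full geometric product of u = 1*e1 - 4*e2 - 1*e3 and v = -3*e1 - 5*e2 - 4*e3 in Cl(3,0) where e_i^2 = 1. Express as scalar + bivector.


In Cl(3,0): e_i^2 = 1, e_ie_j = -e_je_i for i != j.
Scalar part = u . v = 1*(-3) + (-4)*(-5) + (-1)*(-4)
= -3 + 20 + 4 = 21
e12 coeff = 1*(-5) - (-4)*(-3) = -5 - 12 = -17
e13 coeff = 1*(-4) - (-1)*(-3) = -4 - 3 = -7
e23 coeff = (-4)*(-4) - (-1)*(-5) = 16 - 5 = 11
uv = 21 - 17*e12 - 7*e13 + 11*e23


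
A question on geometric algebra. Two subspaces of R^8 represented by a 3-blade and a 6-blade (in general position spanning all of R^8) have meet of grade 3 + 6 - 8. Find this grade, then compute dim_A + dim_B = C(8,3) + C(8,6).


Meet grade = grade(A) + grade(B) - n
= 3 + 6 - 8 = 1
C(8,3) = 56
C(8,6) = 28
dim_A + dim_B = 56 + 28 = 84


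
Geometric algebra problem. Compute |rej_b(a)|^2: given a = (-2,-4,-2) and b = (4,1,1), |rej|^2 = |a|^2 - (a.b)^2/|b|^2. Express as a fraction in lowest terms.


|a|^2 = (-2)^2 + (-4)^2 + (-2)^2 = 24
|b|^2 = 4^2 + 1^2 + 1^2 = 18
a . b = (-2)*4 + (-4)*1 + (-2)*1 = -14
(a.b)^2 = (-14)^2 = 196
|rej|^2 = 24 - 196/18
= (432 - 196)/18
= 236/18
In lowest terms: 118/9


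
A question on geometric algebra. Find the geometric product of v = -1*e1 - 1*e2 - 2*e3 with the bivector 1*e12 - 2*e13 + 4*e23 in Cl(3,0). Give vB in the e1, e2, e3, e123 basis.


vB has grade-1 (vector) and grade-3 (trivector) parts: vB = (v _| B) + (v ^ B).
Vector part <vB>_1:
  e1: -v2*b12 - v3*b13 = -(-1)*(1) - (-2)*(-2) = -3
  e2: v1*b12 - v3*b23 = (-1)*(1) - (-2)*(4) = 7
  e3: v1*b13 + v2*b23 = (-1)*(-2) + (-1)*(4) = -2
Trivector part <vB>_3:
  e123: v1*b23 - v2*b13 + v3*b12 = (-1)*(4) - (-1)*(-2) + (-2)*(1) = -8
vB = -3*e1 + 7*e2 - 2*e3 - 8*e123


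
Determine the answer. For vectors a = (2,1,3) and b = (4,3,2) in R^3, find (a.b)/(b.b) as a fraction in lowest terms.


Projection coefficient = (a . b) / (b . b)
a . b = 2*4 + 1*3 + 3*2
= 8 + 3 + 6 = 17
b . b = 4^2 + 3^2 + 2^2
= 16 + 9 + 4 = 29
Coefficient = 17/29
In lowest terms: 17/29


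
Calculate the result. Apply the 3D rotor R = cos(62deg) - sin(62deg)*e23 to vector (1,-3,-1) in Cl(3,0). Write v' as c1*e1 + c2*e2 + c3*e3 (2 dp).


Rotor R = cos(62deg) - sin(62deg)*e23
Rotation angle theta = 2 * 62 = 124 degrees in the e23 plane (e2 -> e3).
The component perpendicular to the plane (e1) is invariant: v'_1 = v1 = 1.00
cos(124deg) = -0.5592, sin(124deg) = 0.8290
v'_2 = v2*cos(theta) - v3*sin(theta) = -3*(-0.5592) - (-1)*0.8290 = 2.51
v'_3 = v2*sin(theta) + v3*cos(theta) = -3*0.8290 + (-1)*(-0.5592) = -1.93
v' = 1.00*e1 + 2.51*e2 - 1.93*e3


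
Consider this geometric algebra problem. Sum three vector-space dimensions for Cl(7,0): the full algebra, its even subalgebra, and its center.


n = 7 + 0 = 7
Total dim = 2^7 = 128
Even subalgebra dim = 2^6 = 64
n is odd, so center dim = 2
Sum = 128 + 64 + 2 = 194


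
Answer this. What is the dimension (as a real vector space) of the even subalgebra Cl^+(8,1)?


Even subalgebra dimension = 2^(n-1)
n = 8 + 1 = 9
2^(9 - 1) = 2^8 = 256
Verification: sum of C(9,k) for even k = 1 + 36 + 126 + 84 + 9 = 256
Result = 256


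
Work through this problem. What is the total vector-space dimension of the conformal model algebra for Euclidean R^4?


The conformal model of R^4 uses Cl(5,1): the 4 Euclidean generators plus two extra orthogonal generators e+ (e+^2 = +1) and e- (e-^2 = -1), from which the null vectors e0, einf are built.
Number of generators m = 4 + 2 = 6.
dim Cl(p,q) = 2^m = 2^6 = 64


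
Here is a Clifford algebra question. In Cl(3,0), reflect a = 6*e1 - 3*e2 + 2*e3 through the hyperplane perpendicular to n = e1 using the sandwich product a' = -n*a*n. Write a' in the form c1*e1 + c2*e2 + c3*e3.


Reflection formula: a' = -n*a*n, with n = e1 (unit vector, n^2 = 1).
For reflection through hyperplane perp to e1:
The component along e1 flips sign, others stay.
a = (6, -3, 2)
a' = (-6, -3, 2)
a' = -6*e1 - 3*e2 + 2*e3


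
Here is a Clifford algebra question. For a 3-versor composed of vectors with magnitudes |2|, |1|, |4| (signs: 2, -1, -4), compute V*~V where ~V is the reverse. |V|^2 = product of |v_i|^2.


Each vector v_i has |v_i|^2 = s_i^2
Squared scales: 2^2 = 4, (-1)^2 = 1, (-4)^2 = 16
|V|^2 = 4 * 1 * 16
= 64


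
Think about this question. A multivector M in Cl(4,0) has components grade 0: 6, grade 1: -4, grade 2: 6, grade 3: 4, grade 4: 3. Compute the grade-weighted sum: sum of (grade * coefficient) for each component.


Grade-weighted sum = sum of grade_k * coefficient_k
0*6 = 0
1*(-4) = -4
2*6 = 12
3*4 = 12
4*3 = 12
Total = 0 + (-4) + 12 + 12 + 12 = 32


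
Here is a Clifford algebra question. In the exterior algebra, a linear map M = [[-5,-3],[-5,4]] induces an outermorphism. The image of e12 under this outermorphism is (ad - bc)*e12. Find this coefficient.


The outermorphism of a linear map f sends e1^e2 to f(e1)^f(e2).
f(e1) = -5*e1 - 5*e2
f(e2) = -3*e1 + 4*e2
f(e1) ^ f(e2) = (-5*e1 - 5*e2) ^ (-3*e1 + 4*e2)
= (-5)*4*e12 + (-5)*(-3)*e21
= (-20 - 15)*e12
= -35*e12
Coefficient = -35


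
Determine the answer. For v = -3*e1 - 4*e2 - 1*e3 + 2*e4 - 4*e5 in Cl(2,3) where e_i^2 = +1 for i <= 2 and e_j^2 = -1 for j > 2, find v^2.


v^2 = sum of c_i^2 * e_i^2
Positive signature terms (e_i^2 = +1): (-3)^2 + (-4)^2 = 25
Negative signature terms (e_j^2 = -1): (-1)^2 + 2^2 + (-4)^2 = 21
v^2 = 25 - 21 = 4


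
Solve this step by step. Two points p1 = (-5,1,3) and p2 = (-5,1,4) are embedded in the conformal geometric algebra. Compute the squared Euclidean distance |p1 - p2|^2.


p1 - p2 = (0, 0, -1)
|p1 - p2|^2 = 0^2 + 0^2 + (-1)^2
= 0 + 0 + 1
= 1


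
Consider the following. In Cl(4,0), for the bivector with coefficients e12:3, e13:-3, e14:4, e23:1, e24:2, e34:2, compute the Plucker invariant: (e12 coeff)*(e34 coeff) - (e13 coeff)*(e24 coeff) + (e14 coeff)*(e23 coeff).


Plucker relation: af - be + cd
a*f = 3*2 = 6
b*e = (-3)*2 = -6
c*d = 4*1 = 4
af - be + cd = 6 - (-6) + 4
= 16


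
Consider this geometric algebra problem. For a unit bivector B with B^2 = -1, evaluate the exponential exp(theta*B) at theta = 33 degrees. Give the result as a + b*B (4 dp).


For a unit bivector B with B^2 = -1, the exponential series gives
e^(theta*B) = cos(theta) + sin(theta)*B (the GA analogue of Euler's formula).
theta = 33 degrees = 0.575959 rad
cos(33 deg) = 0.8387
sin(33 deg) = 0.5446
exp(theta*B) = 0.8387 + 0.5446*B


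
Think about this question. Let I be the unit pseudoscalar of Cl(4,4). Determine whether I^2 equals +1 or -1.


The pseudoscalar I = e1...e_n (product of all n generators) of Cl(p,q) satisfies I^2 = (-1)^(q + n(n-1)/2).
p = 4, q = 4, n = p + q = 8
n(n-1)/2 = 8 * 7 / 2 = 28
Exponent = q + n(n-1)/2 = 4 + 28 = 32
I^2 = (-1)^32 = +1


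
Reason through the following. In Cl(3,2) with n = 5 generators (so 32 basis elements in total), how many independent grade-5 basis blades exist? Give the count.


Number of grade-k basis blades in Cl(p,q) with n = p + q is C(n, k).
n = 3 + 2 = 5
C(5, 5) = 5! / (5! * 0!)
= 120 / (120 * 1)
= 1


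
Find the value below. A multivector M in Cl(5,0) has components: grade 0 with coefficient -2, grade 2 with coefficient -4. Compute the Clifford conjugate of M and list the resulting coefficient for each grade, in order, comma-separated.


Clifford conjugate sign for grade k: (-1)^(k(k+1)/2)
Grade 0: (-1)^(0*1/2) = (-1)^0 = 1, coeff -2 -> -2
Grade 2: (-1)^(2*3/2) = (-1)^3 = -1, coeff -4 -> 4
Conjugated coefficients: -2, 4


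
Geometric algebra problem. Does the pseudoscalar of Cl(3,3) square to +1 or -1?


The pseudoscalar I = e1...e_n (product of all n generators) of Cl(p,q) satisfies I^2 = (-1)^(q + n(n-1)/2).
p = 3, q = 3, n = p + q = 6
n(n-1)/2 = 6 * 5 / 2 = 15
Exponent = q + n(n-1)/2 = 3 + 15 = 18
I^2 = (-1)^18 = +1


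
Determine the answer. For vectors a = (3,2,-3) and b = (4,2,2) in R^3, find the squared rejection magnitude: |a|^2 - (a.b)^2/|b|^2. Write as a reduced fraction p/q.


|a|^2 = 3^2 + 2^2 + (-3)^2 = 22
|b|^2 = 4^2 + 2^2 + 2^2 = 24
a . b = 3*4 + 2*2 + (-3)*2 = 10
(a.b)^2 = 10^2 = 100
|rej|^2 = 22 - 100/24
= (528 - 100)/24
= 428/24
In lowest terms: 107/6


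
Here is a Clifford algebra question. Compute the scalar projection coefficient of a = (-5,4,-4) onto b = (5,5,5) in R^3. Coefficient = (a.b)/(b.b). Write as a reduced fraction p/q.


Projection coefficient = (a . b) / (b . b)
a . b = (-5)*5 + 4*5 + (-4)*5
= -25 + 20 + (-20) = -25
b . b = 5^2 + 5^2 + 5^2
= 25 + 25 + 25 = 75
Coefficient = -25/75
In lowest terms: -1/3


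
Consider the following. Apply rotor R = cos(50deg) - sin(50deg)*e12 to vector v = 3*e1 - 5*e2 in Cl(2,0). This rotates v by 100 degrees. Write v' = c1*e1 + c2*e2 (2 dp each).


Rotor R = cos(50deg) - sin(50deg)*e12
Rotation angle theta = 2 * 50 = 100 degrees
v' = R*v*~R rotates v by theta.
cos(100deg) = -0.1736, sin(100deg) = 0.9848
v'_1 = 3*cos(100deg) - (-5)*sin(100deg)
= 3*(-0.1736) - (-5)*0.9848
= 4.40
v'_2 = 3*sin(100deg) + (-5)*cos(100deg)
= 3*0.9848 + (-5)*(-0.1736)
= 3.82
v' = 4.40*e1 + 3.82*e2


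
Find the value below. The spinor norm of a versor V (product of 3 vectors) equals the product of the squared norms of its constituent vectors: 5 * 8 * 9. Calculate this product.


Spinor norm N(V) = |v1|^2 * |v2|^2 * ... * |v3|^2
= 5 * 8 * 9
Running product: 5, 40, 360
N(V) = 360


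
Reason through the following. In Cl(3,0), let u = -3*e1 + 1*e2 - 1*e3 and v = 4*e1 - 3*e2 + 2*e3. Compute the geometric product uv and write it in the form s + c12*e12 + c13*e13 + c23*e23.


In Cl(3,0): e_i^2 = 1, e_ie_j = -e_je_i for i != j.
Scalar part = u . v = (-3)*4 + 1*(-3) + (-1)*2
= -12 + (-3) + (-2) = -17
e12 coeff = (-3)*(-3) - 1*4 = 9 - 4 = 5
e13 coeff = (-3)*2 - (-1)*4 = -6 - (-4) = -2
e23 coeff = 1*2 - (-1)*(-3) = 2 - 3 = -1
uv = -17 + 5*e12 - 2*e13 - 1*e23


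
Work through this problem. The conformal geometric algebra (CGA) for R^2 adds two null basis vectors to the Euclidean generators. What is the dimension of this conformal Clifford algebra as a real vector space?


The conformal model of R^2 uses Cl(3,1): the 2 Euclidean generators plus two extra orthogonal generators e+ (e+^2 = +1) and e- (e-^2 = -1), from which the null vectors e0, einf are built.
Number of generators m = 2 + 2 = 4.
dim Cl(p,q) = 2^m = 2^4 = 16


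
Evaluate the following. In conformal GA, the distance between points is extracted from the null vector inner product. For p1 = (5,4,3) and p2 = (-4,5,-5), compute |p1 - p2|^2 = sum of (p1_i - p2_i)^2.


p1 - p2 = (9, -1, 8)
|p1 - p2|^2 = 9^2 + (-1)^2 + 8^2
= 81 + 1 + 64
= 146


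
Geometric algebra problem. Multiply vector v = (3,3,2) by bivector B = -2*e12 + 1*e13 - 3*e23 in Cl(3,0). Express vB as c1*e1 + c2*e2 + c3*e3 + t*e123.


vB has grade-1 (vector) and grade-3 (trivector) parts: vB = (v _| B) + (v ^ B).
Vector part <vB>_1:
  e1: -v2*b12 - v3*b13 = -(3)*(-2) - (2)*(1) = 4
  e2: v1*b12 - v3*b23 = (3)*(-2) - (2)*(-3) = 0
  e3: v1*b13 + v2*b23 = (3)*(1) + (3)*(-3) = -6
Trivector part <vB>_3:
  e123: v1*b23 - v2*b13 + v3*b12 = (3)*(-3) - (3)*(1) + (2)*(-2) = -16
vB = 4*e1 + 0*e2 - 6*e3 - 16*e123


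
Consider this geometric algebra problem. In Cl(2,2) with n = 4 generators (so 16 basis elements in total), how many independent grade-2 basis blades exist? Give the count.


Number of grade-k basis blades in Cl(p,q) with n = p + q is C(n, k).
n = 2 + 2 = 4
C(4, 2) = 4! / (2! * 2!)
= 24 / (2 * 2)
= 6


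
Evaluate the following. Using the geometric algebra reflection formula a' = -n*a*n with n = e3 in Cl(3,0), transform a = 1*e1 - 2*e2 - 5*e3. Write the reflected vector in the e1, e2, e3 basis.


Reflection formula: a' = -n*a*n, with n = e3 (unit vector, n^2 = 1).
For reflection through hyperplane perp to e3:
The component along e3 flips sign, others stay.
a = (1, -2, -5)
a' = (1, -2, 5)
a' = 1*e1 - 2*e2 + 5*e3


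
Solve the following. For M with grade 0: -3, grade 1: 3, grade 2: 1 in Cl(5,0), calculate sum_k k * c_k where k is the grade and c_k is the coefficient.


Grade-weighted sum = sum of grade_k * coefficient_k
0*(-3) = 0
1*3 = 3
2*1 = 2
Total = 0 + 3 + 2 = 5


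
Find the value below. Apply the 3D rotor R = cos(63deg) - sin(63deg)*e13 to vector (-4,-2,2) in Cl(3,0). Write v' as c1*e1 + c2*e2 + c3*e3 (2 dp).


Rotor R = cos(63deg) - sin(63deg)*e13
Rotation angle theta = 2 * 63 = 126 degrees in the e13 plane (e1 -> e3).
The component perpendicular to the plane (e2) is invariant: v'_2 = v2 = -2.00
cos(126deg) = -0.5878, sin(126deg) = 0.8090
v'_1 = v1*cos(theta) - v3*sin(theta) = -4*(-0.5878) - 2*0.8090 = 0.73
v'_3 = v1*sin(theta) + v3*cos(theta) = -4*0.8090 + 2*(-0.5878) = -4.41
v' = 0.73*e1 - 2.00*e2 - 4.41*e3


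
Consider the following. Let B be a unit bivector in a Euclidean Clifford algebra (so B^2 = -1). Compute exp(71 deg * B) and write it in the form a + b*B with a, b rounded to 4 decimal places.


For a unit bivector B with B^2 = -1, the exponential series gives
e^(theta*B) = cos(theta) + sin(theta)*B (the GA analogue of Euler's formula).
theta = 71 degrees = 1.239184 rad
cos(71 deg) = 0.3256
sin(71 deg) = 0.9455
exp(theta*B) = 0.3256 + 0.9455*B


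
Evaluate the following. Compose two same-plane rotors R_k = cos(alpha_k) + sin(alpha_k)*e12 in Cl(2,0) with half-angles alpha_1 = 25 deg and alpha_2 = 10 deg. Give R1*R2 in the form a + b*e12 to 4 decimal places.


Same-plane rotors commute and their half-angles add:
R1*R2 = cos(a1 + a2) + sin(a1 + a2)*e12.
a1 + a2 = 25 + 10 = 35 deg
cos(35 deg) = 0.8192
sin(35 deg) = 0.5736
R1*R2 = 0.8192 + 0.5736*e12


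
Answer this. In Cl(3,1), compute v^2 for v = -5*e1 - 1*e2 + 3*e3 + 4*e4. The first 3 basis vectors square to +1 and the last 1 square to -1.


v^2 = sum of c_i^2 * e_i^2
Positive signature terms (e_i^2 = +1): (-5)^2 + (-1)^2 + 3^2 = 35
Negative signature terms (e_j^2 = -1): 4^2 = 16
v^2 = 35 - 16 = 19


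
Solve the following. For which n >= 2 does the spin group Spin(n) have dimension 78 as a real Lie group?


dim Spin(n) = dim so(n) = n(n-1)/2.
Solve n(n-1)/2 = 78, i.e. n^2 - n - 156 = 0.
Discriminant = 1 + 8*78 = 625
n = (1 + sqrt(625))/2 = (1 + 25)/2 = 13


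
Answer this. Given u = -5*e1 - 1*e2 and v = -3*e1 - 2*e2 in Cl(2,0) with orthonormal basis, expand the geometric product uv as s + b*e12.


Expand: (-5*e1 - 1*e2)(-3*e1 - 2*e2)
= (-5)*(-3)*e1e1 + (-5)*(-2)*e1e2 + (-1)*(-3)*e2e1 + (-1)*(-2)*e2e2
Using e1^2 = e2^2 = 1, e2e1 = -e1e2:
Scalar part s = (-5)*(-3) + (-1)*(-2) = 15 + 2 = 17
Bivector part b = (-5)*(-2) - (-1)*(-3) = 10 - 3 = 7
uv = 17 + 7*e12


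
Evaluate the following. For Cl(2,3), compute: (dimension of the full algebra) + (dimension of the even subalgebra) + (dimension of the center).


n = 2 + 3 = 5
Total dim = 2^5 = 32
Even subalgebra dim = 2^4 = 16
n is odd, so center dim = 2
Sum = 32 + 16 + 2 = 50


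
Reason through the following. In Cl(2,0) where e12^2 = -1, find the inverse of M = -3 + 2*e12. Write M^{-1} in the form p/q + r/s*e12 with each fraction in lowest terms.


M = -3 + 2*e12, where e12^2 = -1.
Since M commutes with its reverse ~M = a - b*e12, M * ~M = a^2 - b^2*e12^2 = a^2 + b^2.
So M^{-1} = ~M / (a^2 + b^2) = (a - b*e12)/(a^2 + b^2).
a^2 + b^2 = 9 + 4 = 13
Scalar part = -3/13 = -3/13
Bivector coeff = -2/13 = -2/13
M^{-1} = -3/13 - 2/13*e12


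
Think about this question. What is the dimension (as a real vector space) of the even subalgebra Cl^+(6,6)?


Even subalgebra dimension = 2^(n-1)
n = 6 + 6 = 12
2^(12 - 1) = 2^11 = 2048
Verification: sum of C(12,k) for even k = 1 + 66 + 495 + 924 + 495 + 66 + 1 = 2048
Result = 2048


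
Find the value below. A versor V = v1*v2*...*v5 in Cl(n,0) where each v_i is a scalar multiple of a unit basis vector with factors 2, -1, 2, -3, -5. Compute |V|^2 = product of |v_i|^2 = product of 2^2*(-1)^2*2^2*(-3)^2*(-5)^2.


Each vector v_i has |v_i|^2 = s_i^2
Squared scales: 2^2 = 4, (-1)^2 = 1, 2^2 = 4, (-3)^2 = 9, (-5)^2 = 25
|V|^2 = 4 * 1 * 4 * 9 * 25
= 3600


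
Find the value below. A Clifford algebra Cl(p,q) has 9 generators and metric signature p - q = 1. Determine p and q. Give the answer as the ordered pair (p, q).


We need p + q = 9 and p - q = 1.
Adding: 2p = 9 + 1 = 10, so p = 5.
Then q = 9 - 5 = 4.
(p, q) = (5, 4)


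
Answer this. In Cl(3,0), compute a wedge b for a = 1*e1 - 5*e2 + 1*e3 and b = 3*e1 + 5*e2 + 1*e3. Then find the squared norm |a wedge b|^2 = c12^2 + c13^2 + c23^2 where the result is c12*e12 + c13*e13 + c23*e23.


a wedge b = (a1*b2 - a2*b1)*e12 + (a1*b3 - a3*b1)*e13 + (a2*b3 - a3*b2)*e23
e12 coeff: 1*5 - (-5)*3 = 5 - (-15) = 20
e13 coeff: 1*1 - 1*3 = 1 - 3 = -2
e23 coeff: (-5)*1 - 1*5 = -5 - 5 = -10
|a wedge b|^2 = 20^2 + (-2)^2 + (-10)^2
= 400 + 4 + 100
= 504
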